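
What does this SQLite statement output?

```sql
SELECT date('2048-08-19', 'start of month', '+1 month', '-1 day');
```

`start of month` rewinds 2048-08-19 to 2048-08-01.
Adding +1 month to 2048-08-01 gives 2048-09-01.
Going back 1 day from 2048-09-01 reaches 2048-08-31 (last day of August, 31 days).

2048-08-31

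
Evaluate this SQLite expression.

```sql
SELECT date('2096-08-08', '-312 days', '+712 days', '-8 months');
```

2097-01-12

Applying '-312 days' to 2096-08-08: counting 312 days back gives 2095-10-01.
Applying '+712 days' to 2095-10-01: counting 712 days forward gives 2097-09-12.
Adding -8 months to 2097-09-12 gives 2097-01-12.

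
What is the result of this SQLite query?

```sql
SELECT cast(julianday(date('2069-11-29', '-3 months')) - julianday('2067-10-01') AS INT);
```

Adding -3 months to 2069-11-29 gives 2069-08-29.
30 days remain in October 2067 after the 1st (31 − 1).
Full months from November 2067 through July 2069 contribute their day counts.
Then 29 days into August 2069.
Total: 30 + 30 + 31 + 31 + 29 + 31 + 30 + 31 + 30 + 31 + 31 + 30 + 31 + 30 + 31 + 31 + 28 + 31 + 30 + 31 + 30 + 31 + 29 = 698.

698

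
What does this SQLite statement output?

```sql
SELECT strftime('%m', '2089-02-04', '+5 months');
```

First apply '+5 months': 2089-02-04 → 2089-07-04.
`%m` extracts the 2-digit month (01-12): 07.

07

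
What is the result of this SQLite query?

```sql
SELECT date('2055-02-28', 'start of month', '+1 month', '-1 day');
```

`start of month` rewinds 2055-02-28 to 2055-02-01.
Adding +1 month to 2055-02-01 gives 2055-03-01.
Going back 1 day from 2055-03-01 reaches 2055-02-28 (last day of February, 28 days).

2055-02-28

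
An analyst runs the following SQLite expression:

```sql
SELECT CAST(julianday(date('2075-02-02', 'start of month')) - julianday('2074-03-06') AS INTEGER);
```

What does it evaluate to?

332

`start of month` rewinds 2075-02-02 to 2075-02-01.
25 days remain in March 2074 after the 6th (31 − 6).
Full months from April 2074 through January 2075 contribute their day counts.
Then 1 day into February 2075.
Total: 25 + 30 + 31 + 30 + 31 + 31 + 30 + 31 + 30 + 31 + 31 + 1 = 332.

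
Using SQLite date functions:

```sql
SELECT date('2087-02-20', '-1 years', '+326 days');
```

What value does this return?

Adding -1 year to 2087-02-20 gives 2086-02-20.
Applying '+326 days' to 2086-02-20: counting 326 days forward gives 2087-01-12.

2087-01-12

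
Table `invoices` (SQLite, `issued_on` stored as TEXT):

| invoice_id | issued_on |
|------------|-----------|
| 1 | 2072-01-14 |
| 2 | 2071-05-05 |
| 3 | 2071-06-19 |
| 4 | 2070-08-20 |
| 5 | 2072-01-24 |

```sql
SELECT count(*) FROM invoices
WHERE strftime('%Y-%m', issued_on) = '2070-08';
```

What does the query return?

1

Rows with year-month 2070-08: 2070-08-20 → 1.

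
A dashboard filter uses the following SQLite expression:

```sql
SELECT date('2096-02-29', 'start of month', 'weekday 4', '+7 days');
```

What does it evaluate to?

`start of month` rewinds 2096-02-29 to 2096-02-01.
`weekday 4` advances to the next Thursday; 2096-02-01 is a Wednesday, so it moves forward to 2096-02-02.
Advancing 7 more days within February lands on 2096-02-09.

2096-02-09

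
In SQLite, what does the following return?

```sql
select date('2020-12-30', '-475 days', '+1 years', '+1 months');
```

Applying '-475 days' to 2020-12-30: counting 475 days back gives 2019-09-12.
Adding +1 year to 2019-09-12 gives 2020-09-12.
Adding +1 month to 2020-09-12 gives 2020-10-12.

2020-10-12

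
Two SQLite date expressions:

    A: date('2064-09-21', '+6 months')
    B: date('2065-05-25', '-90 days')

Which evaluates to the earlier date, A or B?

B

A = 2065-03-21.
B = 2065-02-24.
B is earlier.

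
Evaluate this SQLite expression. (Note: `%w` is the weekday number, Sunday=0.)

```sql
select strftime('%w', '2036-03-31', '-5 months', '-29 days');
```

First apply '-5 months', '-29 days': 2036-03-31 → 2035-10-02.
2035-10-02 is a Tuesday; with Sunday=0 that is 2.

2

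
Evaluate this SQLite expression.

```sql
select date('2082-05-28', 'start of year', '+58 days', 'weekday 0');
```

`start of year` rewinds 2082-05-28 to 2082-01-01.
Applying '+58 days' to 2082-01-01: counting 58 days forward gives 2082-02-28.
`weekday 0` advances to the next Sunday; 2082-02-28 is a Saturday, so it moves forward to 2082-03-01.

2082-03-01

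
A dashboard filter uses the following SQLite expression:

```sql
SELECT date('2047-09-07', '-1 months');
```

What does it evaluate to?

2047-08-07

Adding -1 month to 2047-09-07 gives 2047-08-07.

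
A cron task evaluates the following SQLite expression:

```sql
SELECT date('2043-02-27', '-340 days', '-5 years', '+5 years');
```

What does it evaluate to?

2042-03-24

Applying '-340 days' to 2043-02-27: counting 340 days back gives 2042-03-24.
Adding -5 years to 2042-03-24 gives 2037-03-24.
Adding +5 years to 2037-03-24 gives 2042-03-24.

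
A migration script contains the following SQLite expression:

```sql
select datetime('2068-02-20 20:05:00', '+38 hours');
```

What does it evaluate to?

+38 hours from 2068-02-20 20:05:00 is 2068-02-22 10:05:00 (crosses midnight).

2068-02-22 10:05:00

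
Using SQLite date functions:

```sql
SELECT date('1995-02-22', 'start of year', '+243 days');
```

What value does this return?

1995-09-01

`start of year` rewinds 1995-02-22 to 1995-01-01.
Applying '+243 days' to 1995-01-01: counting 243 days forward gives 1995-09-01.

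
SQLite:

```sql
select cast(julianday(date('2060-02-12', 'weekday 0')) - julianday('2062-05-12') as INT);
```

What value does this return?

-817

`weekday 0` advances to the next Sunday; 2060-02-12 is a Thursday, so it moves forward to 2060-02-15.
14 days remain in February 2060 after the 15th (29 − 15).
Full months from March 2060 through April 2062 contribute their day counts.
Then 12 days into May 2062.
Total: 14 + 31 + 30 + 31 + 30 + 31 + 31 + 30 + 31 + 30 + 31 + 31 + 28 + 31 + 30 + 31 + 30 + 31 + 31 + 30 + 31 + 30 + 31 + 31 + 28 + 31 + 30 + 12 = 817.
The subtraction is earlier − later, so the result is −817 → -817.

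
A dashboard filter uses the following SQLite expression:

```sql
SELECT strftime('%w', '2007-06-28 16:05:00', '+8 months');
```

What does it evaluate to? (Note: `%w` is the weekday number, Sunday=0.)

First apply '+8 months': 2007-06-28 16:05:00 → 2008-02-28 16:05:00.
2008-02-28 is a Thursday; with Sunday=0 that is 4.

4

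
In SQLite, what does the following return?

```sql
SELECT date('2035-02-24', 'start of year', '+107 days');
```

`start of year` rewinds 2035-02-24 to 2035-01-01.
Applying '+107 days' to 2035-01-01: counting 107 days forward gives 2035-04-18.

2035-04-18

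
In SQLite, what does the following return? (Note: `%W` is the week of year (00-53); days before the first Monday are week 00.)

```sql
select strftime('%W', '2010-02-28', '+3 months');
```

First apply '+3 months': 2010-02-28 → 2010-05-28.
2010-05-28 is a Friday. SQLite's %W counts Mondays since the year started; the result is 21.

21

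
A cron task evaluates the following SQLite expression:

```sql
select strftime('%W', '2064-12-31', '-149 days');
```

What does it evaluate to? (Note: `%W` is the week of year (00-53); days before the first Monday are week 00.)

31

First apply '-149 days': 2064-12-31 → 2064-08-04.
2064-08-04 is a Monday. SQLite's %W counts Mondays since the year started; the result is 31.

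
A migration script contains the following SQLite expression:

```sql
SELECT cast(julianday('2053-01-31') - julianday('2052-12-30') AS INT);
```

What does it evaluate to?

1 day remains in December 2052 after the 30th (31 − 30).
Then 31 days into January 2053.
Total: 1 + 31 = 32.

32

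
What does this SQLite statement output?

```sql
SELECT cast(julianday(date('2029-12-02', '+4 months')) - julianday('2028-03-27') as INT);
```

Adding +4 months to 2029-12-02 gives 2030-04-02.
4 days remain in March 2028 after the 27th (31 − 27).
Full months from April 2028 through March 2030 contribute their day counts.
Then 2 days into April 2030.
Total: 4 + 30 + 31 + 30 + 31 + 31 + 30 + 31 + 30 + 31 + 31 + 28 + 31 + 30 + 31 + 30 + 31 + 31 + 30 + 31 + 30 + 31 + 31 + 28 + 31 + 2 = 736.

736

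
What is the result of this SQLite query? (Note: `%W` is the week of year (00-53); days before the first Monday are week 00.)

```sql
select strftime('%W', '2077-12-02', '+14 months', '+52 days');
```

First apply '+14 months', '+52 days': 2077-12-02 → 2079-03-26.
2079-03-26 is a Sunday. SQLite's %W counts Mondays since the year started; the result is 12.

12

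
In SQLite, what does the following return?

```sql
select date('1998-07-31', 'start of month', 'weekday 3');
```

`start of month` rewinds 1998-07-31 to 1998-07-01.
`weekday 3` advances to the next Wednesday; 1998-07-01 is already a Wednesday, so it stays at 1998-07-01.

1998-07-01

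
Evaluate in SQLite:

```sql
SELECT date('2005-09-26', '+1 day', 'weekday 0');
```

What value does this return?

Advancing 1 more day within September lands on 2005-09-27.
`weekday 0` advances to the next Sunday; 2005-09-27 is a Tuesday, so it moves forward to 2005-10-02.

2005-10-02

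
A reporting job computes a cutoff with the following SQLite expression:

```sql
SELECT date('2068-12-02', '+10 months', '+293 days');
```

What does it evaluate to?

2070-07-22

Adding +10 months to 2068-12-02 gives 2069-10-02.
Applying '+293 days' to 2069-10-02: counting 293 days forward gives 2070-07-22.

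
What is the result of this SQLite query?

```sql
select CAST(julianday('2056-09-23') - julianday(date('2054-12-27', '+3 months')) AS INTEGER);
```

546

Adding +3 months to 2054-12-27 gives 2055-03-27.
4 days remain in March 2055 after the 27th (31 − 27).
Full months from April 2055 through August 2056 contribute their day counts.
Then 23 days into September 2056.
Total: 4 + 30 + 31 + 30 + 31 + 31 + 30 + 31 + 30 + 31 + 31 + 29 + 31 + 30 + 31 + 30 + 31 + 31 + 23 = 546.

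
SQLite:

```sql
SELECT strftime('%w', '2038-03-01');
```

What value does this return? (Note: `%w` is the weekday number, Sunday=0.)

2038-03-01 is a Monday; with Sunday=0 that is 1.

1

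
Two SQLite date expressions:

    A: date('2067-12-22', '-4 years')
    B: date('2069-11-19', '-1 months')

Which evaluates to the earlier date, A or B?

A

A = 2063-12-22.
B = 2069-10-19.
A is earlier.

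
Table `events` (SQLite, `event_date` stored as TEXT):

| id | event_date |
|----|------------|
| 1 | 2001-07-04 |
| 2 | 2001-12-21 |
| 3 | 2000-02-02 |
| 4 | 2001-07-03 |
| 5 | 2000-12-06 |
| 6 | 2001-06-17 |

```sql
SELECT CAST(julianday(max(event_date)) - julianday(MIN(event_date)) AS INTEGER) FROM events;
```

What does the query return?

MIN = 2000-02-02, MAX = 2001-12-21.
27 days remain in February 2000 after the 2nd (29 − 2).
Full months from March 2000 through November 2001 contribute their day counts.
Then 21 days into December 2001.
Total: 27 + 31 + 30 + 31 + 30 + 31 + 31 + 30 + 31 + 30 + 31 + 31 + 28 + 31 + 30 + 31 + 30 + 31 + 31 + 30 + 31 + 30 + 21 = 688.

688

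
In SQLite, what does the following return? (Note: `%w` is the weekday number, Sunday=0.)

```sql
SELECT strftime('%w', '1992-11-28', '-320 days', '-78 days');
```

First apply '-320 days', '-78 days': 1992-11-28 → 1991-10-27.
1991-10-27 is a Sunday; with Sunday=0 that is 0.

0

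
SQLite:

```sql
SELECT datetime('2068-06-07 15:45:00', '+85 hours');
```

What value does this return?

+85 hours from 2068-06-07 15:45:00 is 2068-06-11 04:45:00 (crosses midnight).

2068-06-11 04:45:00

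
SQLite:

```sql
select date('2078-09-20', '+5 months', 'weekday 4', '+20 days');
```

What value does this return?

Adding +5 months to 2078-09-20 gives 2079-02-20.
`weekday 4` advances to the next Thursday; 2079-02-20 is a Monday, so it moves forward to 2079-02-23.
February 2079 has 28 days; 5 remain after the 23rd, so 6 days reach 2079-03-01.
Advancing 14 more days within March lands on 2079-03-15.

2079-03-15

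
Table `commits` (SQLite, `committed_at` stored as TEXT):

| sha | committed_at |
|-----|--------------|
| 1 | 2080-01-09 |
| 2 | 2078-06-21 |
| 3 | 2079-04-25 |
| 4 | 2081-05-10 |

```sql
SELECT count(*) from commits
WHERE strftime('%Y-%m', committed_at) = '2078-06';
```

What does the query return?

Rows with year-month 2078-06: 2078-06-21 → 1.

1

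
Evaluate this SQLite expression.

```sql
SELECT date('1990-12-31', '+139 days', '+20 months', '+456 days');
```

Applying '+139 days' to 1990-12-31: counting 139 days forward gives 1991-05-19.
Adding +20 months to 1991-05-19 gives 1993-01-19.
Applying '+456 days' to 1993-01-19: counting 456 days forward gives 1994-04-20.

1994-04-20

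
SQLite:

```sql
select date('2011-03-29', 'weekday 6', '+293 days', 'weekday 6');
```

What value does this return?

`weekday 6` advances to the next Saturday; 2011-03-29 is a Tuesday, so it moves forward to 2011-04-02.
Applying '+293 days' to 2011-04-02: counting 293 days forward gives 2012-01-20.
`weekday 6` advances to the next Saturday; 2012-01-20 is a Friday, so it moves forward to 2012-01-21.

2012-01-21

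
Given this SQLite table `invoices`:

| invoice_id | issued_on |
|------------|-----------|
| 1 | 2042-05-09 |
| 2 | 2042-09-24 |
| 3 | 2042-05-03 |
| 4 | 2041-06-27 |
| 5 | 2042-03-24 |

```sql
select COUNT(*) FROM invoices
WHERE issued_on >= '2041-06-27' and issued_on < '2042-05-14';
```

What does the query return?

4

Rows in [2041-06-27, 2042-05-14): 2042-05-09, 2042-05-03, 2041-06-27, 2042-03-24 → 4 rows.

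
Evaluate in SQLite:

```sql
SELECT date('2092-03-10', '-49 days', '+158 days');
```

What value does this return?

Applying '-49 days' to 2092-03-10: counting 49 days back gives 2092-01-21.
Applying '+158 days' to 2092-01-21: counting 158 days forward gives 2092-06-27.

2092-06-27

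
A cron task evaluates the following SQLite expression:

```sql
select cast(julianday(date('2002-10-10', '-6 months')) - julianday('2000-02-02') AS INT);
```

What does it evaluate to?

798

Adding -6 months to 2002-10-10 gives 2002-04-10.
27 days remain in February 2000 after the 2nd (29 − 2).
Full months from March 2000 through March 2002 contribute their day counts.
Then 10 days into April 2002.
Total: 27 + 31 + 30 + 31 + 30 + 31 + 31 + 30 + 31 + 30 + 31 + 31 + 28 + 31 + 30 + 31 + 30 + 31 + 31 + 30 + 31 + 30 + 31 + 31 + 28 + 31 + 10 = 798.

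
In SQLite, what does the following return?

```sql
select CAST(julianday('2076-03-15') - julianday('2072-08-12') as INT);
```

19 days remain in August 2072 after the 12th (31 − 12).
Full months from September 2072 through February 2076 contribute their day counts.
Then 15 days into March 2076.
Total: 19 + 30 + 31 + 30 + 31 + 31 + 28 + 31 + 30 + 31 + 30 + 31 + 31 + 30 + 31 + 30 + 31 + 31 + 28 + 31 + 30 + 31 + 30 + 31 + 31 + 30 + 31 + 30 + 31 + 31 + 28 + 31 + 30 + 31 + 30 + 31 + 31 + 30 + 31 + 30 + 31 + 31 + 29 + 15 = 1311.

1311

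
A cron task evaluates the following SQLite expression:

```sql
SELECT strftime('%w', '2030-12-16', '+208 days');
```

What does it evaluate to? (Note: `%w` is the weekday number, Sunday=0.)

First apply '+208 days': 2030-12-16 → 2031-07-12.
2031-07-12 is a Saturday; with Sunday=0 that is 6.

6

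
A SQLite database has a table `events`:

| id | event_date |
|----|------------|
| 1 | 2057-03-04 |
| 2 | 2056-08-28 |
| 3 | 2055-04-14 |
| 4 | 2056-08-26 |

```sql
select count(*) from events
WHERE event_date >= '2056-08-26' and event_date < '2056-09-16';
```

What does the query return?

Rows in [2056-08-26, 2056-09-16): 2056-08-28, 2056-08-26 → 2 rows.

2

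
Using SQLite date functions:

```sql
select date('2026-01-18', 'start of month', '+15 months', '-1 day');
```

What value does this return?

2027-03-31

`start of month` rewinds 2026-01-18 to 2026-01-01.
Adding +15 months to 2026-01-01 gives 2027-04-01.
Going back 1 day from 2027-04-01 reaches 2027-03-31 (last day of March, 31 days).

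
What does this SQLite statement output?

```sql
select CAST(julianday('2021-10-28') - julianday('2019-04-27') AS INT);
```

915

3 days remain in April 2019 after the 27th (30 − 27).
Full months from May 2019 through September 2021 contribute their day counts.
Then 28 days into October 2021.
Total: 3 + 31 + 30 + 31 + 31 + 30 + 31 + 30 + 31 + 31 + 29 + 31 + 30 + 31 + 30 + 31 + 31 + 30 + 31 + 30 + 31 + 31 + 28 + 31 + 30 + 31 + 30 + 31 + 31 + 30 + 28 = 915.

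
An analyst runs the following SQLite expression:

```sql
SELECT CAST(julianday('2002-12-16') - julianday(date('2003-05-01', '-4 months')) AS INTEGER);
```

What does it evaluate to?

-16

Adding -4 months to 2003-05-01 gives 2003-01-01.
15 days remain in December 2002 after the 16th (31 − 16).
Then 1 day into January 2003.
Total: 15 + 1 = 16.
The subtraction is earlier − later, so the result is −16 → -16.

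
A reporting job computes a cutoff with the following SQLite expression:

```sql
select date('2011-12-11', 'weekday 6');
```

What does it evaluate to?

`weekday 6` advances to the next Saturday; 2011-12-11 is a Sunday, so it moves forward to 2011-12-17.

2011-12-17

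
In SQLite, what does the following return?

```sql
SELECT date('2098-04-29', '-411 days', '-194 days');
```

Applying '-411 days' to 2098-04-29: counting 411 days back gives 2097-03-14.
Applying '-194 days' to 2097-03-14: counting 194 days back gives 2096-09-01.

2096-09-01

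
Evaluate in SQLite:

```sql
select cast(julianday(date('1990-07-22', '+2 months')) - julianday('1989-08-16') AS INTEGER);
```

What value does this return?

402

Adding +2 months to 1990-07-22 gives 1990-09-22.
15 days remain in August 1989 after the 16th (31 − 16).
Full months from September 1989 through August 1990 contribute their day counts.
Then 22 days into September 1990.
Total: 15 + 30 + 31 + 30 + 31 + 31 + 28 + 31 + 30 + 31 + 30 + 31 + 31 + 22 = 402.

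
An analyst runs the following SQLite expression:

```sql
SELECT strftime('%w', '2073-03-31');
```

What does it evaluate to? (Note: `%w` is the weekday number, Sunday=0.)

2073-03-31 is a Friday; with Sunday=0 that is 5.

5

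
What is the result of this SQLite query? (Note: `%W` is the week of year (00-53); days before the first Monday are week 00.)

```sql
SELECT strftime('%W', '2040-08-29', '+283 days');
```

22

First apply '+283 days': 2040-08-29 → 2041-06-08.
2041-06-08 is a Saturday. SQLite's %W counts Mondays since the year started; the result is 22.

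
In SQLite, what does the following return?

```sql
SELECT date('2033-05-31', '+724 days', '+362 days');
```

2036-05-21

Applying '+724 days' to 2033-05-31: counting 724 days forward gives 2035-05-25.
Applying '+362 days' to 2035-05-25: counting 362 days forward gives 2036-05-21.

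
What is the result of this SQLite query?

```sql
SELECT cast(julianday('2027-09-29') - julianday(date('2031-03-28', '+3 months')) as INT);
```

Adding +3 months to 2031-03-28 gives 2031-06-28.
1 day remains in September 2027 after the 29th (30 − 29).
Full months from October 2027 through May 2031 contribute their day counts.
Then 28 days into June 2031.
Total: 1 + 31 + 30 + 31 + 31 + 29 + 31 + 30 + 31 + 30 + 31 + 31 + 30 + 31 + 30 + 31 + 31 + 28 + 31 + 30 + 31 + 30 + 31 + 31 + 30 + 31 + 30 + 31 + 31 + 28 + 31 + 30 + 31 + 30 + 31 + 31 + 30 + 31 + 30 + 31 + 31 + 28 + 31 + 30 + 31 + 28 = 1368.
The subtraction is earlier − later, so the result is −1368 → -1368.

-1368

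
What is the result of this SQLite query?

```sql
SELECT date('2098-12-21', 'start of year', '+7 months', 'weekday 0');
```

2098-08-03

`start of year` rewinds 2098-12-21 to 2098-01-01.
Adding +7 months to 2098-01-01 gives 2098-08-01.
`weekday 0` advances to the next Sunday; 2098-08-01 is a Friday, so it moves forward to 2098-08-03.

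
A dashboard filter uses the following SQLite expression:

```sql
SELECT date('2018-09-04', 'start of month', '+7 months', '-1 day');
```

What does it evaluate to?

2019-03-31

`start of month` rewinds 2018-09-04 to 2018-09-01.
Adding +7 months to 2018-09-01 gives 2019-04-01.
Going back 1 day from 2019-04-01 reaches 2019-03-31 (last day of March, 31 days).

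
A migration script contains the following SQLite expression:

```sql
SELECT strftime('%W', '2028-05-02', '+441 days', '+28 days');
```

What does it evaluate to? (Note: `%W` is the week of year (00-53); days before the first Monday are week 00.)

33

First apply '+441 days', '+28 days': 2028-05-02 → 2029-08-14.
2029-08-14 is a Tuesday. SQLite's %W counts Mondays since the year started; the result is 33.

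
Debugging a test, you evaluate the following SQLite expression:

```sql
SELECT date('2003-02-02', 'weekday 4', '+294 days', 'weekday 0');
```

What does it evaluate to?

2003-11-30

`weekday 4` advances to the next Thursday; 2003-02-02 is a Sunday, so it moves forward to 2003-02-06.
Applying '+294 days' to 2003-02-06: counting 294 days forward gives 2003-11-27.
`weekday 0` advances to the next Sunday; 2003-11-27 is a Thursday, so it moves forward to 2003-11-30.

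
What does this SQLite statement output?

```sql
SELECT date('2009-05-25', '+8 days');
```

2009-06-02

May 2009 has 31 days; 6 remain after the 25th, so 7 days reach 2009-06-01.
Advancing 1 more day within June lands on 2009-06-02.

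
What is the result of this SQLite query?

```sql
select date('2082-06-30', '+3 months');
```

2082-09-30

Adding +3 months to 2082-06-30 gives 2082-09-30.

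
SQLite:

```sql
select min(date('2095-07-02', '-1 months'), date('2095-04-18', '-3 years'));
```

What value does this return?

2092-04-18

date('2095-07-02', '-1 months') → 2095-06-02.
date('2095-04-18', '-3 years') → 2092-04-18.
Earlier of the two is 2092-04-18.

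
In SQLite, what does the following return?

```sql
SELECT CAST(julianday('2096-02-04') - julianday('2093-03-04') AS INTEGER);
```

1067

27 days remain in March 2093 after the 4th (31 − 4).
Full months from April 2093 through January 2096 contribute their day counts.
Then 4 days into February 2096.
Total: 27 + 30 + 31 + 30 + 31 + 31 + 30 + 31 + 30 + 31 + 31 + 28 + 31 + 30 + 31 + 30 + 31 + 31 + 30 + 31 + 30 + 31 + 31 + 28 + 31 + 30 + 31 + 30 + 31 + 31 + 30 + 31 + 30 + 31 + 31 + 4 = 1067.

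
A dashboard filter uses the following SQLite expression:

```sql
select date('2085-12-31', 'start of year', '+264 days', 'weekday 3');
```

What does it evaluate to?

2085-09-26

`start of year` rewinds 2085-12-31 to 2085-01-01.
Applying '+264 days' to 2085-01-01: counting 264 days forward gives 2085-09-22.
`weekday 3` advances to the next Wednesday; 2085-09-22 is a Saturday, so it moves forward to 2085-09-26.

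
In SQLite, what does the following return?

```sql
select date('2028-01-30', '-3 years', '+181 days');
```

2025-07-30

Adding -3 years to 2028-01-30 gives 2025-01-30.
Applying '+181 days' to 2025-01-30: counting 181 days forward gives 2025-07-30.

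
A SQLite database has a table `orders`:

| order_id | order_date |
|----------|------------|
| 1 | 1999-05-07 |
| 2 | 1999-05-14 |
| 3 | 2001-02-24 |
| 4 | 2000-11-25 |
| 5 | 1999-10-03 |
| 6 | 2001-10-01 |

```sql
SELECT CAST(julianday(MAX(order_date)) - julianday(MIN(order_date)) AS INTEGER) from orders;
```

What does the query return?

878

MIN = 1999-05-07, MAX = 2001-10-01.
24 days remain in May 1999 after the 7th (31 − 7).
Full months from June 1999 through September 2001 contribute their day counts.
Then 1 day into October 2001.
Total: 24 + 30 + 31 + 31 + 30 + 31 + 30 + 31 + 31 + 29 + 31 + 30 + 31 + 30 + 31 + 31 + 30 + 31 + 30 + 31 + 31 + 28 + 31 + 30 + 31 + 30 + 31 + 31 + 30 + 1 = 878.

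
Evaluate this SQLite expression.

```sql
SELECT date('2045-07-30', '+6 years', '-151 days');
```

2051-03-01

Adding +6 years to 2045-07-30 gives 2051-07-30.
Applying '-151 days' to 2051-07-30: counting 151 days back gives 2051-03-01.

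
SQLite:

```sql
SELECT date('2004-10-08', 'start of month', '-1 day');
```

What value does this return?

`start of month` rewinds 2004-10-08 to 2004-10-01.
Going back 1 day from 2004-10-01 reaches 2004-09-30 (last day of September, 30 days).

2004-09-30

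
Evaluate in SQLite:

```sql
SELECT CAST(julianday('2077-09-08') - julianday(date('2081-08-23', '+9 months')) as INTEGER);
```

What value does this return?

-1718

Adding +9 months to 2081-08-23 gives 2082-05-23.
22 days remain in September 2077 after the 8th (30 − 8).
Full months from October 2077 through April 2082 contribute their day counts.
Then 23 days into May 2082.
Total: 22 + 31 + 30 + 31 + 31 + 28 + 31 + 30 + 31 + 30 + 31 + 31 + 30 + 31 + 30 + 31 + 31 + 28 + 31 + 30 + 31 + 30 + 31 + 31 + 30 + 31 + 30 + 31 + 31 + 29 + 31 + 30 + 31 + 30 + 31 + 31 + 30 + 31 + 30 + 31 + 31 + 28 + 31 + 30 + 31 + 30 + 31 + 31 + 30 + 31 + 30 + 31 + 31 + 28 + 31 + 30 + 23 = 1718.
The subtraction is earlier − later, so the result is −1718 → -1718.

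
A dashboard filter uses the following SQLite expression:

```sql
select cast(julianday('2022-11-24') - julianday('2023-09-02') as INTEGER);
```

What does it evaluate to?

6 days remain in November 2022 after the 24th (30 − 24).
Full months from December 2022 through August 2023 contribute their day counts.
Then 2 days into September 2023.
Total: 6 + 31 + 31 + 28 + 31 + 30 + 31 + 30 + 31 + 31 + 2 = 282.
The subtraction is earlier − later, so the result is −282 → -282.

-282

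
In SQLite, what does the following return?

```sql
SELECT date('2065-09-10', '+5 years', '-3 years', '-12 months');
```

2066-09-10

Adding +5 years to 2065-09-10 gives 2070-09-10.
Adding -3 years to 2070-09-10 gives 2067-09-10.
Adding -12 months to 2067-09-10 gives 2066-09-10.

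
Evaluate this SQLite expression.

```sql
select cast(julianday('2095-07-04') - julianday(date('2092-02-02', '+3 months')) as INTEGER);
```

1158

Adding +3 months to 2092-02-02 gives 2092-05-02.
29 days remain in May 2092 after the 2nd (31 − 2).
Full months from June 2092 through June 2095 contribute their day counts.
Then 4 days into July 2095.
Total: 29 + 30 + 31 + 31 + 30 + 31 + 30 + 31 + 31 + 28 + 31 + 30 + 31 + 30 + 31 + 31 + 30 + 31 + 30 + 31 + 31 + 28 + 31 + 30 + 31 + 30 + 31 + 31 + 30 + 31 + 30 + 31 + 31 + 28 + 31 + 30 + 31 + 30 + 4 = 1158.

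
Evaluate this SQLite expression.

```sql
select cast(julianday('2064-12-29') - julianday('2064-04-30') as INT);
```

0 days remain in April 2064 after the 30th (30 − 30).
Full months from May 2064 through November 2064 contribute their day counts.
Then 29 days into December 2064.
Total: 0 + 31 + 30 + 31 + 31 + 30 + 31 + 30 + 29 = 243.

243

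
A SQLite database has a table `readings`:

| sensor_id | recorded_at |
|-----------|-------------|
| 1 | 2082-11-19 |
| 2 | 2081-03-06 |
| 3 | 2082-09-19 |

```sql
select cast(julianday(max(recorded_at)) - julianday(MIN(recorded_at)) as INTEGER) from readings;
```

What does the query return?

MIN = 2081-03-06, MAX = 2082-11-19.
25 days remain in March 2081 after the 6th (31 − 6).
Full months from April 2081 through October 2082 contribute their day counts.
Then 19 days into November 2082.
Total: 25 + 30 + 31 + 30 + 31 + 31 + 30 + 31 + 30 + 31 + 31 + 28 + 31 + 30 + 31 + 30 + 31 + 31 + 30 + 31 + 19 = 623.

623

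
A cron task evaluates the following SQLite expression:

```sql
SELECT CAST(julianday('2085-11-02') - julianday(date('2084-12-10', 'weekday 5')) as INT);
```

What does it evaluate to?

`weekday 5` advances to the next Friday; 2084-12-10 is a Sunday, so it moves forward to 2084-12-15.
16 days remain in December 2084 after the 15th (31 − 15).
Full months from January 2085 through October 2085 contribute their day counts.
Then 2 days into November 2085.
Total: 16 + 31 + 28 + 31 + 30 + 31 + 30 + 31 + 31 + 30 + 31 + 2 = 322.

322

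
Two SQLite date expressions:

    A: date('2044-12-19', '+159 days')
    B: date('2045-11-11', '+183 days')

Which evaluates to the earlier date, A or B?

A = 2045-05-27.
B = 2046-05-13.
A is earlier.

A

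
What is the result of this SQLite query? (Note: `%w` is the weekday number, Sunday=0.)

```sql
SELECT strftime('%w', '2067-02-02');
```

2067-02-02 is a Wednesday; with Sunday=0 that is 3.

3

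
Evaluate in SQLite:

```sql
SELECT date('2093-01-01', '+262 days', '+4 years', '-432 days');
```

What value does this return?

Applying '+262 days' to 2093-01-01: counting 262 days forward gives 2093-09-20.
Adding +4 years to 2093-09-20 gives 2097-09-20.
Applying '-432 days' to 2097-09-20: counting 432 days back gives 2096-07-15.

2096-07-15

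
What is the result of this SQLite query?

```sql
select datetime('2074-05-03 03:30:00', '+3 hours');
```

2074-05-03 06:30:00

+3 hours from 2074-05-03 03:30:00 is 2074-05-03 06:30:00.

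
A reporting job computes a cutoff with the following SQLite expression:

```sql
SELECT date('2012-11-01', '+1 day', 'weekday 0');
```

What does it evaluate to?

2012-11-04

Advancing 1 more day within November lands on 2012-11-02.
`weekday 0` advances to the next Sunday; 2012-11-02 is a Friday, so it moves forward to 2012-11-04.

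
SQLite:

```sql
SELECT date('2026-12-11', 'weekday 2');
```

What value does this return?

`weekday 2` advances to the next Tuesday; 2026-12-11 is a Friday, so it moves forward to 2026-12-15.

2026-12-15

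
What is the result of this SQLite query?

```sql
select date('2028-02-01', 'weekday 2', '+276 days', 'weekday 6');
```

2028-11-04

`weekday 2` advances to the next Tuesday; 2028-02-01 is already a Tuesday, so it stays at 2028-02-01.
Applying '+276 days' to 2028-02-01: counting 276 days forward gives 2028-11-03.
`weekday 6` advances to the next Saturday; 2028-11-03 is a Friday, so it moves forward to 2028-11-04.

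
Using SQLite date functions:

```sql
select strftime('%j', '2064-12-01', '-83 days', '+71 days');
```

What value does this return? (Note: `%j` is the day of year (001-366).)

324

First apply '-83 days', '+71 days': 2064-12-01 → 2064-11-19.
Day-of-year for 2064-11-19: days since 2064-01-01 inclusive = 324, zero-padded to 324.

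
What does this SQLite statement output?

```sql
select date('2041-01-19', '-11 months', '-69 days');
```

Adding -11 months to 2041-01-19 gives 2040-02-19.
Applying '-69 days' to 2040-02-19: counting 69 days back gives 2039-12-12.

2039-12-12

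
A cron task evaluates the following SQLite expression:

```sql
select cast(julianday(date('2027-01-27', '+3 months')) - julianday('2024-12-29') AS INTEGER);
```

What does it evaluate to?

Adding +3 months to 2027-01-27 gives 2027-04-27.
2 days remain in December 2024 after the 29th (31 − 29).
Full months from January 2025 through March 2027 contribute their day counts.
Then 27 days into April 2027.
Total: 2 + 31 + 28 + 31 + 30 + 31 + 30 + 31 + 31 + 30 + 31 + 30 + 31 + 31 + 28 + 31 + 30 + 31 + 30 + 31 + 31 + 30 + 31 + 30 + 31 + 31 + 28 + 31 + 27 = 849.

849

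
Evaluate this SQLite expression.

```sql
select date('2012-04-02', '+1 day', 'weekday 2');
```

2012-04-03

Advancing 1 more day within April lands on 2012-04-03.
`weekday 2` advances to the next Tuesday; 2012-04-03 is already a Tuesday, so it stays at 2012-04-03.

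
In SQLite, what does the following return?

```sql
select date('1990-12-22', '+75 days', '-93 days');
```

1990-12-04

Applying '+75 days' to 1990-12-22: counting 75 days forward gives 1991-03-07.
Applying '-93 days' to 1991-03-07: counting 93 days back gives 1990-12-04.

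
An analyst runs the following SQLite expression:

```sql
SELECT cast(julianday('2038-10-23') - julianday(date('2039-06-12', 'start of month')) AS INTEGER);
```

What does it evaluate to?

`start of month` rewinds 2039-06-12 to 2039-06-01.
8 days remain in October 2038 after the 23rd (31 − 23).
Full months from November 2038 through May 2039 contribute their day counts.
Then 1 day into June 2039.
Total: 8 + 30 + 31 + 31 + 28 + 31 + 30 + 31 + 1 = 221.
The subtraction is earlier − later, so the result is −221 → -221.

-221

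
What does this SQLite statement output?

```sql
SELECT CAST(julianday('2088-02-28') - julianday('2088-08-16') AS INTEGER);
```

1 day remains in February 2088 after the 28th (29 − 28).
March 2088: 31 days.
April 2088: 30 days.
May 2088: 31 days.
June 2088: 30 days.
July 2088: 31 days.
Then 16 days into August 2088.
Total: 1 + 31 + 30 + 31 + 30 + 31 + 16 = 170.
The subtraction is earlier − later, so the result is −170 → -170.

-170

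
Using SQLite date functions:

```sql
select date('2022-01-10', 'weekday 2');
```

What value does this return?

`weekday 2` advances to the next Tuesday; 2022-01-10 is a Monday, so it moves forward to 2022-01-11.

2022-01-11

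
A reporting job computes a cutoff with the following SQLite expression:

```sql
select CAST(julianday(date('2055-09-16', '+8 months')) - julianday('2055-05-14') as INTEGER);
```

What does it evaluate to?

Adding +8 months to 2055-09-16 gives 2056-05-16.
17 days remain in May 2055 after the 14th (31 − 14).
Full months from June 2055 through April 2056 contribute their day counts.
Then 16 days into May 2056.
Total: 17 + 30 + 31 + 31 + 30 + 31 + 30 + 31 + 31 + 29 + 31 + 30 + 16 = 368.

368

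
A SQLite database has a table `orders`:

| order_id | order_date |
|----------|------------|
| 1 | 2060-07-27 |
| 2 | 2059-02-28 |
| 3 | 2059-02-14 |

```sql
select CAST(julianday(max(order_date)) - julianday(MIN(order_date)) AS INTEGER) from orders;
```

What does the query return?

MIN = 2059-02-14, MAX = 2060-07-27.
14 days remain in February 2059 after the 14th (28 − 14).
Full months from March 2059 through June 2060 contribute their day counts.
Then 27 days into July 2060.
Total: 14 + 31 + 30 + 31 + 30 + 31 + 31 + 30 + 31 + 30 + 31 + 31 + 29 + 31 + 30 + 31 + 30 + 27 = 529.

529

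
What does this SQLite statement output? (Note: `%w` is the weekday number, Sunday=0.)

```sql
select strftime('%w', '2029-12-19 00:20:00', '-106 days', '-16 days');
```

First apply '-106 days', '-16 days': 2029-12-19 00:20:00 → 2029-08-19 00:20:00.
2029-08-19 is a Sunday; with Sunday=0 that is 0.

0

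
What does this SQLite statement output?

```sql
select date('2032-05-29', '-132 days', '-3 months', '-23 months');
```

Applying '-132 days' to 2032-05-29: counting 132 days back gives 2032-01-18.
Adding -3 months to 2032-01-18 gives 2031-10-18.
Adding -23 months to 2031-10-18 gives 2029-11-18.

2029-11-18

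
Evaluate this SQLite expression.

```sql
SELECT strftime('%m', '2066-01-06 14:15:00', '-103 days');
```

First apply '-103 days': 2066-01-06 14:15:00 → 2065-09-25 14:15:00.
`%m` extracts the 2-digit month (01-12): 09.

09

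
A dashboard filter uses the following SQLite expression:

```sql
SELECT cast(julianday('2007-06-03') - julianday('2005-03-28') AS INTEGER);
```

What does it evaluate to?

797

3 days remain in March 2005 after the 28th (31 − 28).
Full months from April 2005 through May 2007 contribute their day counts.
Then 3 days into June 2007.
Total: 3 + 30 + 31 + 30 + 31 + 31 + 30 + 31 + 30 + 31 + 31 + 28 + 31 + 30 + 31 + 30 + 31 + 31 + 30 + 31 + 30 + 31 + 31 + 28 + 31 + 30 + 31 + 3 = 797.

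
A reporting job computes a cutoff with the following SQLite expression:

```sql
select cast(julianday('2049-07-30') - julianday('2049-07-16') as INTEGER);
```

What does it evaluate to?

Both dates are in July 2049: 30 − 16 = 14.

14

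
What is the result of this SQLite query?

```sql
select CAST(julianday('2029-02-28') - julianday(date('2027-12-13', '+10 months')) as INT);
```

138

Adding +10 months to 2027-12-13 gives 2028-10-13.
18 days remain in October 2028 after the 13th (31 − 13).
November 2028: 30 days.
December 2028: 31 days.
January 2029: 31 days.
Then 28 days into February 2029.
Total: 18 + 30 + 31 + 31 + 28 = 138.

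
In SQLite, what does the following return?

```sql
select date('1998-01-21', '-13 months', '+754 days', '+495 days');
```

2000-05-23

Adding -13 months to 1998-01-21 gives 1996-12-21.
Applying '+754 days' to 1996-12-21: counting 754 days forward gives 1999-01-14.
Applying '+495 days' to 1999-01-14: counting 495 days forward gives 2000-05-23.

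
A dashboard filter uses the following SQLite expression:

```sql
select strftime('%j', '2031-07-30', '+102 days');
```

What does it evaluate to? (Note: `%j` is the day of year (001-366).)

313

First apply '+102 days': 2031-07-30 → 2031-11-09.
Day-of-year for 2031-11-09: days since 2031-01-01 inclusive = 313, zero-padded to 313.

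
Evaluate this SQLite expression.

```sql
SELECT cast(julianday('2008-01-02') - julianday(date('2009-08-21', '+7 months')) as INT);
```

Adding +7 months to 2009-08-21 gives 2010-03-21.
29 days remain in January 2008 after the 2nd (31 − 2).
Full months from February 2008 through February 2010 contribute their day counts.
Then 21 days into March 2010.
Total: 29 + 29 + 31 + 30 + 31 + 30 + 31 + 31 + 30 + 31 + 30 + 31 + 31 + 28 + 31 + 30 + 31 + 30 + 31 + 31 + 30 + 31 + 30 + 31 + 31 + 28 + 21 = 809.
The subtraction is earlier − later, so the result is −809 → -809.

-809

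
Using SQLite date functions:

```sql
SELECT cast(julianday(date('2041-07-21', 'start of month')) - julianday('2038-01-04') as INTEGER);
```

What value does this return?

1274

`start of month` rewinds 2041-07-21 to 2041-07-01.
27 days remain in January 2038 after the 4th (31 − 4).
Full months from February 2038 through June 2041 contribute their day counts.
Then 1 day into July 2041.
Total: 27 + 28 + 31 + 30 + 31 + 30 + 31 + 31 + 30 + 31 + 30 + 31 + 31 + 28 + 31 + 30 + 31 + 30 + 31 + 31 + 30 + 31 + 30 + 31 + 31 + 29 + 31 + 30 + 31 + 30 + 31 + 31 + 30 + 31 + 30 + 31 + 31 + 28 + 31 + 30 + 31 + 30 + 1 = 1274.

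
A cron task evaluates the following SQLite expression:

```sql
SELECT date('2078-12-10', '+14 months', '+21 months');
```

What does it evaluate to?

2081-11-10

Adding +14 months to 2078-12-10 gives 2080-02-10.
Adding +21 months to 2080-02-10 gives 2081-11-10.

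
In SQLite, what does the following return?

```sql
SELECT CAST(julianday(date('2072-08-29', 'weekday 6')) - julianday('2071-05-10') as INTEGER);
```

`weekday 6` advances to the next Saturday; 2072-08-29 is a Monday, so it moves forward to 2072-09-03.
21 days remain in May 2071 after the 10th (31 − 10).
Full months from June 2071 through August 2072 contribute their day counts.
Then 3 days into September 2072.
Total: 21 + 30 + 31 + 31 + 30 + 31 + 30 + 31 + 31 + 29 + 31 + 30 + 31 + 30 + 31 + 31 + 3 = 482.

482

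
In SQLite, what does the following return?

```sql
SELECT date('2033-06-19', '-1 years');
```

Adding -1 year to 2033-06-19 gives 2032-06-19.

2032-06-19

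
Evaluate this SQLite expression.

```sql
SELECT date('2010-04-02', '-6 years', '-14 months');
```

Adding -6 years to 2010-04-02 gives 2004-04-02.
Adding -14 months to 2004-04-02 gives 2003-02-02.

2003-02-02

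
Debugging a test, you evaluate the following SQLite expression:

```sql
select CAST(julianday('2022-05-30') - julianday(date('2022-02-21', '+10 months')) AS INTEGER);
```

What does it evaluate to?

-205

Adding +10 months to 2022-02-21 gives 2022-12-21.
1 day remains in May 2022 after the 30th (31 − 30).
Full months from June 2022 through November 2022 contribute their day counts.
Then 21 days into December 2022.
Total: 1 + 30 + 31 + 31 + 30 + 31 + 30 + 21 = 205.
The subtraction is earlier − later, so the result is −205 → -205.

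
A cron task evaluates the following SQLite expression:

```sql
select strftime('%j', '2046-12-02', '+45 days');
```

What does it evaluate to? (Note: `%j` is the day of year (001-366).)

016

First apply '+45 days': 2046-12-02 → 2047-01-16.
Day-of-year for 2047-01-16: days since 2047-01-01 inclusive = 16, zero-padded to 016.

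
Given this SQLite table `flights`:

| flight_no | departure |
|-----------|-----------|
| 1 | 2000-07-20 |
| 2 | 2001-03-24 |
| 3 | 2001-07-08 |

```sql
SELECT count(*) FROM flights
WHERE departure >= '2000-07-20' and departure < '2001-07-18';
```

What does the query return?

Rows in [2000-07-20, 2001-07-18): 2000-07-20, 2001-03-24, 2001-07-08 → 3 rows.

3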